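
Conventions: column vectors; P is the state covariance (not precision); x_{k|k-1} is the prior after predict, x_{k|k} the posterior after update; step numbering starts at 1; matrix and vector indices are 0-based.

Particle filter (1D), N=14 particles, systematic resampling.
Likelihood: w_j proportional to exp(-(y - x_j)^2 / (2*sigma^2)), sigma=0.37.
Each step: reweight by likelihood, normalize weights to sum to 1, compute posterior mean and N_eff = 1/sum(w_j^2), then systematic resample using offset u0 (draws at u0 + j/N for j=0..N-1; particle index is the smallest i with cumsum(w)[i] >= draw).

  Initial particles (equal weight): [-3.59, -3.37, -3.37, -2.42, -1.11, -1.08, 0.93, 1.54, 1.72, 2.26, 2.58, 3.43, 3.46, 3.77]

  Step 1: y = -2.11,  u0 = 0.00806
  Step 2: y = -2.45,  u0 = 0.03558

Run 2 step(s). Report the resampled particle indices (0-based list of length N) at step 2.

step 1: w=[0.0004, 0.0040, 0.0040, 0.9299, 0.0343, 0.0274, 0.0000, 0.0000, 0.0000, 0.0000, 0.0000, 0.0000, 0.0000, 0.0000]  mean=-2.3465  Neff=1.1539  idx=[2, 3, 3, 3, 3, 3, 3, 3, 3, 3, 3, 3, 3, 3]
step 2: w=[0.0035, 0.0767, 0.0767, 0.0767, 0.0767, 0.0767, 0.0767, 0.0767, 0.0767, 0.0767, 0.0767, 0.0767, 0.0767, 0.0767]  mean=-2.4233  Neff=13.0893  idx=[1, 2, 3, 4, 5, 6, 7, 7, 8, 9, 10, 11, 12, 13]

resampled_idx = [1, 2, 3, 4, 5, 6, 7, 7, 8, 9, 10, 11, 12, 13]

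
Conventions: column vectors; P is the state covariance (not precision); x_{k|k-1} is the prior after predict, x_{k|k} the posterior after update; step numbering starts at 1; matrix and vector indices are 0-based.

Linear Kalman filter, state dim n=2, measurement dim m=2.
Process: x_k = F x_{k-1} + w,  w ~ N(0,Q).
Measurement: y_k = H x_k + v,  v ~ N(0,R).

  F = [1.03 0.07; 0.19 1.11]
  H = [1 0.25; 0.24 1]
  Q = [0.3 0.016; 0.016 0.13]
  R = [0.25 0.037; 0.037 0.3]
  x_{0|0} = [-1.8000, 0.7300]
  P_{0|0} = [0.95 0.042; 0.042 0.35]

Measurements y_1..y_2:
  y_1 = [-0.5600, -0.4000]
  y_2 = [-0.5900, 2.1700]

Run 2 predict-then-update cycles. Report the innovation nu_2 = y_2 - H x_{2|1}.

innov = [0.2824, 2.3876]

step 1: x^-=[-1.8029, 0.4683]  P^-=[1.3156 0.2777; 0.2777 0.6132]  S=[1.7428 0.8004; 0.8004 1.1223]  K=[0.8207 -0.0565; -0.0460 0.6386]  nu=[1.1258, -0.4356]  x^+=[-0.8543, 0.1384]  P^+=[0.2125 -0.0376; -0.0376 0.1989]
step 2: x^-=[-0.8703, -0.0087]  P^-=[0.5210 0.0296; 0.0296 0.3669]  S=[0.8087 0.2851; 0.2851 0.7111]  K=[0.6716 -0.0519; -0.0413 0.5425]  nu=[0.2824, 2.3876]  x^+=[-0.8044, 1.2748]  P^+=[0.1741 -0.0325; -0.0325 0.1690]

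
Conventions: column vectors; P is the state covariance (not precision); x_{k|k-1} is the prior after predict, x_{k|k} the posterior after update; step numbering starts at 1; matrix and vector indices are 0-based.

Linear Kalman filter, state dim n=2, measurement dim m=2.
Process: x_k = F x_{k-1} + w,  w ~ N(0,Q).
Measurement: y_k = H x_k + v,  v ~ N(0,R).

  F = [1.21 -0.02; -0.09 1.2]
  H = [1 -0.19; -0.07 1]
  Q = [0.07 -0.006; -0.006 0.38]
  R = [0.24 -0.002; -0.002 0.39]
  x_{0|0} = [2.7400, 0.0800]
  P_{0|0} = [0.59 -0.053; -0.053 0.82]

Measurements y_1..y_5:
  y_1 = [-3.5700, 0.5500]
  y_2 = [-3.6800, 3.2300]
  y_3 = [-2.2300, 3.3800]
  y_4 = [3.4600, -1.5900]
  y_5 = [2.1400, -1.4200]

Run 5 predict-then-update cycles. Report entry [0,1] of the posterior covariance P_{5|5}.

P_post[0,1] = 0.0342

step 1: x^-=[3.3138, -0.1506]  P^-=[0.9367 -0.1670; -0.1670 1.5770]  S=[1.2971 -0.5364; -0.5364 1.9950]  K=[0.7858 0.0947; -0.0342 0.7872]  nu=[-6.9124, 0.9326]  x^+=[-2.0296, 0.8200]  P^+=[0.1977 0.0492; 0.0492 0.3105]
step 2: x^-=[-2.4722, 1.1667]  P^-=[0.3573 0.0366; 0.0366 0.8181]  S=[0.6129 -0.1454; -0.1454 1.2047]  K=[0.5908 0.0809; -0.0344 0.6728]  nu=[-0.9862, 1.8903]  x^+=[-2.9019, 2.4723]  P^+=[0.1494 0.0408; 0.0408 0.2653]
step 3: x^-=[-3.5607, 3.2280]  P^-=[0.2868 0.0307; 0.0307 0.7545]  S=[0.5424 -0.1343; -0.1343 1.1416]  K=[0.5360 0.0724; -0.0458 0.6536]  nu=[1.9440, -0.0972]  x^+=[-2.5258, 3.0754]  P^+=[0.1355 0.0366; 0.0366 0.2576]
step 4: x^-=[-3.1177, 3.9177]  P^-=[0.2666 0.0263; 0.0263 0.7441]  S=[0.5235 -0.1354; -0.1354 1.1317]  K=[0.5176 0.0687; -0.0518 0.6497]  nu=[7.3221, -5.7260]  x^+=[0.2786, -0.1814]  P^+=[0.1307 0.0349; 0.0349 0.2559]
step 5: x^-=[0.3408, -0.2427]  P^-=[0.2598 0.0244; 0.0244 0.7420]  S=[0.5173 -0.1365; -0.1365 1.1299]  K=[0.5110 0.0672; -0.0543 0.6487]  nu=[1.7531, -1.1534]  x^+=[1.1590, -1.0861]  P^+=[0.1290 0.0342; 0.0342 0.2555]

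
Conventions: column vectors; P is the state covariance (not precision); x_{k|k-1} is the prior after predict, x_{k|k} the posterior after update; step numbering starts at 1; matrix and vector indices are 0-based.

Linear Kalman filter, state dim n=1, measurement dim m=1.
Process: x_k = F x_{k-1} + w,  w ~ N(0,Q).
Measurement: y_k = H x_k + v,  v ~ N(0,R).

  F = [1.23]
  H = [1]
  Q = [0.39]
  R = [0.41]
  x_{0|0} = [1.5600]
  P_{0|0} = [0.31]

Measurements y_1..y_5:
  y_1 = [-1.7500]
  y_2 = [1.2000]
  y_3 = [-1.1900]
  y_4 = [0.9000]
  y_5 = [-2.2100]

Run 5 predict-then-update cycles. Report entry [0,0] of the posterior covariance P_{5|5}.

P_post[0,0] = 0.2711

step 1: x^-=[1.9188]  P^-=[0.8590]  S=[1.2690]  K=[0.6769]  nu=[-3.6688]  x^+=[-0.5646]  P^+=[0.2775]
step 2: x^-=[-0.6945]  P^-=[0.8099]  S=[1.2199]  K=[0.6639]  nu=[1.8945]  x^+=[0.5633]  P^+=[0.2722]
step 3: x^-=[0.6928]  P^-=[0.8018]  S=[1.2118]  K=[0.6617]  nu=[-1.8828]  x^+=[-0.5530]  P^+=[0.2713]
step 4: x^-=[-0.6802]  P^-=[0.8004]  S=[1.2104]  K=[0.6613]  nu=[1.5802]  x^+=[0.3648]  P^+=[0.2711]
step 5: x^-=[0.4487]  P^-=[0.8002]  S=[1.2102]  K=[0.6612]  nu=[-2.6587]  x^+=[-1.3093]  P^+=[0.2711]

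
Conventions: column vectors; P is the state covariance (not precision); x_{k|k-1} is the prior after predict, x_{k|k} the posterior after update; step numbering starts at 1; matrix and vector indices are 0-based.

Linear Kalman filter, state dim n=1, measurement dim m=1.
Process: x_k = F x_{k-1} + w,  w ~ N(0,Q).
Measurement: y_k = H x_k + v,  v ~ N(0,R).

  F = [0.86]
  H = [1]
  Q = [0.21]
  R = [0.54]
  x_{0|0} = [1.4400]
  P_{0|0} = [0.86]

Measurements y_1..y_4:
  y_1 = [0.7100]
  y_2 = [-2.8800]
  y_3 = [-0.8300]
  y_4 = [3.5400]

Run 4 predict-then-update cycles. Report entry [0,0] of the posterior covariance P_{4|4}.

P_post[0,0] = 0.2224

step 1: x^-=[1.2384]  P^-=[0.8461]  S=[1.3861]  K=[0.6104]  nu=[-0.5284]  x^+=[0.9159]  P^+=[0.3296]
step 2: x^-=[0.7876]  P^-=[0.4538]  S=[0.9938]  K=[0.4566]  nu=[-3.6676]  x^+=[-0.8871]  P^+=[0.2466]
step 3: x^-=[-0.7629]  P^-=[0.3924]  S=[0.9324]  K=[0.4208]  nu=[-0.0671]  x^+=[-0.7911]  P^+=[0.2272]
step 4: x^-=[-0.6804]  P^-=[0.3781]  S=[0.9181]  K=[0.4118]  nu=[4.2204]  x^+=[1.0576]  P^+=[0.2224]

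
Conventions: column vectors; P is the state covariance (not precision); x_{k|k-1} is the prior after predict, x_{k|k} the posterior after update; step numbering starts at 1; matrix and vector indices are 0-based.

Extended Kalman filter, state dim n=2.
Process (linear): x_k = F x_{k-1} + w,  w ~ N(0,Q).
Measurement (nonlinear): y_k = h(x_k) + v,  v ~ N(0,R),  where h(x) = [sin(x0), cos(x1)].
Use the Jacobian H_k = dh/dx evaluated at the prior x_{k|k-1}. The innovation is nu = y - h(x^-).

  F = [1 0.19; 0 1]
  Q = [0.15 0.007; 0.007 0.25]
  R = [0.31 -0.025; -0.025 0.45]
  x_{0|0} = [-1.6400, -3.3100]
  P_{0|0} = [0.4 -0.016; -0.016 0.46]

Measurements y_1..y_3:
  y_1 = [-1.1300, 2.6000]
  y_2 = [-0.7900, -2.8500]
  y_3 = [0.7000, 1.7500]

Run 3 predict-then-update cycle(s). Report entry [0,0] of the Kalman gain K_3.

K[0,0] = -0.5351

step 1: x^-=[-2.2689, -3.3100]  P^-=[0.5605 0.0784; 0.0784 0.7100]  H_jac=[-0.6428 0.0000; 0.0000 -0.1676]  S=[0.5416 -0.0166; -0.0166 0.4699]  K=[-0.6668 -0.0515; -0.1009 -0.2568]  nu=[-0.3639, 3.5859]  x^+=[-2.2107, -4.1941]  P^+=[0.3196 0.0387; 0.0387 0.6744]
step 2: x^-=[-3.0076, -4.1941]  P^-=[0.5086 0.1738; 0.1738 0.9244]  H_jac=[-0.9910 0.0000; 0.0000 -0.8687]  S=[0.8096 0.1246; 0.1246 1.1475]  K=[-0.6126 -0.0650; -0.1068 -0.6881]  nu=[-0.6564, -2.3546]  x^+=[-2.4523, -2.5037]  P^+=[0.1900 0.0161; 0.0161 0.3534]
step 3: x^-=[-2.9280, -2.5037]  P^-=[0.3589 0.0902; 0.0902 0.6034]  H_jac=[-0.9773 0.0000; 0.0000 0.5955]  S=[0.6527 -0.0775; -0.0775 0.6640]  K=[-0.5351 0.0185; -0.0718 0.5328]  nu=[0.9120, 2.5533]  x^+=[-3.3689, -1.2087]  P^+=[0.1702 0.0364; 0.0364 0.4056]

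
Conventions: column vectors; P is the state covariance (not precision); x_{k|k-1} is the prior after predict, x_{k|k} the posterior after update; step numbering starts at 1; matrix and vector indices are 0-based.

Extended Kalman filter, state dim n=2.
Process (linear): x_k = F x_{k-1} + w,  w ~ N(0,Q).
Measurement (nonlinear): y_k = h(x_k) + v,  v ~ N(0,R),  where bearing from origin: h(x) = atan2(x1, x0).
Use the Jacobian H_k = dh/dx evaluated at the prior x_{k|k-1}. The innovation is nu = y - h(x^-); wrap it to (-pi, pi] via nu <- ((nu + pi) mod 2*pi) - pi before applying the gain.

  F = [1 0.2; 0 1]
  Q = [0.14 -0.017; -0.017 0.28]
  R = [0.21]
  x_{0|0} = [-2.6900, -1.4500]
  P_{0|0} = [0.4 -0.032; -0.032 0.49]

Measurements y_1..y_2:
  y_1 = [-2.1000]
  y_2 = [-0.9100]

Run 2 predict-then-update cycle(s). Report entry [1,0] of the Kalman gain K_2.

step 1: x^-=[-2.9800, -1.4500]  P^-=[0.5468 0.0490; 0.0490 0.7700]  H_jac=[0.1320 -0.2713]  S=[0.2727]  K=[0.2160; -0.7424]  nu=[0.5887]  x^+=[-2.8529, -1.8871]  P^+=[0.5341 0.0927; 0.0927 0.6197]
step 2: x^-=[-3.2303, -1.8871]  P^-=[0.7360 0.1997; 0.1997 0.8997]  H_jac=[0.1348 -0.2308]  S=[0.2589]  K=[0.2053; -0.6981]  nu=[1.7029]  x^+=[-2.8807, -3.0759]  P^+=[0.7250 0.2368; 0.2368 0.7735]

K[1,0] = -0.6981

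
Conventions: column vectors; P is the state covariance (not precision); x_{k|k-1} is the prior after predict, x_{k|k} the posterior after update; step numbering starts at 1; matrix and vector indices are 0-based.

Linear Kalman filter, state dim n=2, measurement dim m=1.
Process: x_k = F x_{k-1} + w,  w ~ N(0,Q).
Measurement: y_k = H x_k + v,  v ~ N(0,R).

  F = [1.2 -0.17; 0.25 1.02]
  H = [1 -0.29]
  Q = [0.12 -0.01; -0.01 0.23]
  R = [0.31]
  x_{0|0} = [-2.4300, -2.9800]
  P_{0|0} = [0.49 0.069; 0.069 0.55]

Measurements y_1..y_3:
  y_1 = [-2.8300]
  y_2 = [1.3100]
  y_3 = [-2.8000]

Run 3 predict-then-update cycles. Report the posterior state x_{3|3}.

x_post = [-2.6563, -4.4213]

step 1: x^-=[-2.4094, -3.6471]  P^-=[0.8133 0.1232; 0.1232 0.8680]  S=[1.1249]  K=[0.6913; -0.1143]  nu=[-1.4783]  x^+=[-3.4313, -3.4781]  P^+=[0.2758 0.2120; 0.2120 0.8533]
step 2: x^-=[-3.5263, -4.4055]  P^-=[0.4553 0.1753; 0.1753 1.2432]  S=[0.7682]  K=[0.5265; -0.2411]  nu=[3.5587]  x^+=[-1.6526, -5.2637]  P^+=[0.2423 0.2728; 0.2728 1.1985]
step 3: x^-=[-1.0883, -5.7821]  P^-=[0.3923 0.1772; 0.1772 1.6312]  S=[0.7367]  K=[0.4627; -0.4016]  nu=[-3.3885]  x^+=[-2.6563, -4.4213]  P^+=[0.2345 0.3141; 0.3141 1.5124]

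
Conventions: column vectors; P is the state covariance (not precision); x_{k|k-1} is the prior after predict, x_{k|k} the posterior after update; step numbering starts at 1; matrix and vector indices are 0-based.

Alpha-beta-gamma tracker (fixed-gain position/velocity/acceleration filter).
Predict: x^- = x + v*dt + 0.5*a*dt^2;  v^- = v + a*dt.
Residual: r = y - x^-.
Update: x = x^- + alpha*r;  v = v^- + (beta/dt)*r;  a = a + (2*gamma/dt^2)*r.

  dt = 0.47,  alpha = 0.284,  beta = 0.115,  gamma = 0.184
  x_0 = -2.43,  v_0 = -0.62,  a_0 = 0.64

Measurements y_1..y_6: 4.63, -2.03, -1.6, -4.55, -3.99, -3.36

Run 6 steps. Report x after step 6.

step 1: x_pred=-2.6507  r=7.2807  x^+=-0.5830  v^+=1.4623  a^+=12.7690
step 2: x_pred=1.5146  r=-3.5446  x^+=0.5079  v^+=6.5964  a^+=6.8640
step 3: x_pred=4.3664  r=-5.9664  x^+=2.6719  v^+=8.3626  a^+=-3.0754
step 4: x_pred=6.2627  r=-10.8127  x^+=3.1919  v^+=4.2715  a^+=-21.0884
step 5: x_pred=2.8703  r=-6.8603  x^+=0.9220  v^+=-7.3186  a^+=-32.5170
step 6: x_pred=-6.1093  r=2.7493  x^+=-5.3285  v^+=-21.9289  a^+=-27.9369

x_post = -5.3285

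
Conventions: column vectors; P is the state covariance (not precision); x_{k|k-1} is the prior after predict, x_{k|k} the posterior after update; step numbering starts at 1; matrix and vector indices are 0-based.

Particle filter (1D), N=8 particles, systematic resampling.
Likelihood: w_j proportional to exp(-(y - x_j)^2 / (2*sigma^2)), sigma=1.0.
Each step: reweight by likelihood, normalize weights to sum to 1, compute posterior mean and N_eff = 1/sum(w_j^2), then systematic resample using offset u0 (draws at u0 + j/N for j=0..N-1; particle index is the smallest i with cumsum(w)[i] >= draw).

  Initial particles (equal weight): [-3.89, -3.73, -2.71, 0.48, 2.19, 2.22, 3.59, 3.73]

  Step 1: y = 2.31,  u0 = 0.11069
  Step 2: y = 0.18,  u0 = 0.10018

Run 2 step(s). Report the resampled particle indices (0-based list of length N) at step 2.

resampled_idx = [0, 1, 1, 2, 2, 3, 4, 4]

step 1: w=[0.0000, 0.0000, 0.0000, 0.0629, 0.3330, 0.3340, 0.1478, 0.1224]  mean=2.4879  Neff=3.7995  idx=[4, 4, 4, 5, 5, 6, 6, 7]
step 2: w=[0.2024, 0.2024, 0.2024, 0.1905, 0.1905, 0.0046, 0.0046, 0.0028]  mean=2.2185  Neff=5.1155  idx=[0, 1, 1, 2, 2, 3, 4, 4]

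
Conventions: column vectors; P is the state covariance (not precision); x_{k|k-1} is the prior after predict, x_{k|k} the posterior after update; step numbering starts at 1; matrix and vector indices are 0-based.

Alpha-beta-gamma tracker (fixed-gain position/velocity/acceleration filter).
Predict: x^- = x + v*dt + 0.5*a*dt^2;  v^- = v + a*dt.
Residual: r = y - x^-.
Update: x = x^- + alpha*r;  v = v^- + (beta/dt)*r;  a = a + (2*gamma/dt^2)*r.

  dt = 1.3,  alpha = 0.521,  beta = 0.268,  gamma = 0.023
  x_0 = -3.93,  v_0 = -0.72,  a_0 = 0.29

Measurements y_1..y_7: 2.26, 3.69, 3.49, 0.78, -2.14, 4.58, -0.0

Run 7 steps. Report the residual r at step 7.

step 1: x_pred=-4.6209  r=6.8809  x^+=-1.0360  v^+=1.0755  a^+=0.4773
step 2: x_pred=0.7655  r=2.9245  x^+=2.2892  v^+=2.2989  a^+=0.5569
step 3: x_pred=5.7483  r=-2.2583  x^+=4.5717  v^+=2.5573  a^+=0.4954
step 4: x_pred=8.3149  r=-7.5349  x^+=4.3892  v^+=1.6480  a^+=0.2903
step 5: x_pred=6.7769  r=-8.9169  x^+=2.1312  v^+=0.1872  a^+=0.0476
step 6: x_pred=2.4148  r=2.1652  x^+=3.5429  v^+=0.6955  a^+=0.1066
step 7: x_pred=4.5370  r=-4.5370  x^+=2.1732  v^+=-0.1013  a^+=-0.0169

resid = -4.5370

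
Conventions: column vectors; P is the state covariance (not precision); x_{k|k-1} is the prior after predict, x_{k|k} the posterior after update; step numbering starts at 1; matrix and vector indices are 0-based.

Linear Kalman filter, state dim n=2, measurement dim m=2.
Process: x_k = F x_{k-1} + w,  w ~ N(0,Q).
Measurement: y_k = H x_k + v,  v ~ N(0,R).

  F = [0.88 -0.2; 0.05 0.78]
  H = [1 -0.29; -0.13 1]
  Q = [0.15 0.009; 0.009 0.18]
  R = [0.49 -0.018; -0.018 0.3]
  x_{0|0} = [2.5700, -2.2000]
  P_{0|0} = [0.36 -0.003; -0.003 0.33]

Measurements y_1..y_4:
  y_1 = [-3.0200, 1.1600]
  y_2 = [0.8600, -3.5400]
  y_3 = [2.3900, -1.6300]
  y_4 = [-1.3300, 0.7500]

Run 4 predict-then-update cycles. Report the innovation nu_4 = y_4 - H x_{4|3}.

innov = [-2.8247, 1.9616]

step 1: x^-=[2.7016, -1.5875]  P^-=[0.4430 -0.0287; -0.0287 0.3814]  S=[0.9817 -0.2160; -0.2160 0.6964]  K=[0.4642 0.0201; -0.0217 0.5464]  nu=[-6.1820, 3.0987]  x^+=[-0.1056, 0.2396]  P^+=[0.2353 0.0283; 0.0283 0.1680]
step 2: x^-=[-0.1409, 0.1816]  P^-=[0.3290 0.0123; 0.0123 0.2850]  S=[0.8358 -0.1307; -0.1307 0.5874]  K=[0.3950 0.0359; -0.0091 0.4805]  nu=[1.0536, -3.7399]  x^+=[0.1408, -1.6249]  P^+=[0.2015 0.0299; 0.0299 0.1482]
step 3: x^-=[0.4489, -1.2604]  P^-=[0.3015 0.0150; 0.0150 0.2730]  S=[0.8058 -0.1208; -0.1208 0.5742]  K=[0.3743 0.0366; -0.0092 0.4701]  nu=[1.5756, -0.3113]  x^+=[1.0272, -1.4212]  P^+=[0.1912 0.0291; 0.0291 0.1450]
step 4: x^-=[1.1882, -1.0572]  P^-=[0.2936 0.0145; 0.0145 0.2710]  S=[0.7980 -0.1197; -0.1197 0.5722]  K=[0.3680 0.0356; -0.0101 0.4682]  nu=[-2.8247, 1.9616]  x^+=[0.2185, -0.1103]  P^+=[0.1879 0.0285; 0.0285 0.1443]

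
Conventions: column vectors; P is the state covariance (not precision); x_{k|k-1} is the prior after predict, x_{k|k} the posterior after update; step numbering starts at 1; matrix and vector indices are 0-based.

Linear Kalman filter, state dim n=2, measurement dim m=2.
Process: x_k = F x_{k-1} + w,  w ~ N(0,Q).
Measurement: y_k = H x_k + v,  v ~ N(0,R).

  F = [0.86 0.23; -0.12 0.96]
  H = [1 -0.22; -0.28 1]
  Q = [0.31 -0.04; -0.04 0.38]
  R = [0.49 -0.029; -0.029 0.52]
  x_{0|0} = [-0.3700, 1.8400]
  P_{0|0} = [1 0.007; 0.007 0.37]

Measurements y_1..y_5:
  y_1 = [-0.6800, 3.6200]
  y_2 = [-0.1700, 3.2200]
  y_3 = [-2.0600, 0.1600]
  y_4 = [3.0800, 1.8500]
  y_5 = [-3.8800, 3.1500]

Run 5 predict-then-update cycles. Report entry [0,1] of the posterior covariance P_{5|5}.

P_post[0,1] = 0.0818

step 1: x^-=[0.1050, 1.8108]  P^-=[1.0719 -0.0559; -0.0559 0.7338]  S=[1.6221 -0.5499; -0.5499 1.3691]  K=[0.6717 0.0098; 0.0597 0.5714]  nu=[-0.3866, 1.8386]  x^+=[-0.1368, 2.8382]  P^+=[0.3471 0.0828; 0.0828 0.3186]
step 2: x^-=[0.5352, 2.7411]  P^-=[0.6163 0.0606; 0.0606 0.6595]  S=[1.1116 -0.2824; -0.2824 1.1939]  K=[0.5518 0.0367; 0.0645 0.5535]  nu=[-0.1021, 0.6287]  x^+=[0.5019, 3.0825]  P^+=[0.2877 0.0836; 0.0836 0.3093]
step 3: x^-=[1.1406, 2.8990]  P^-=[0.5722 0.0654; 0.0654 0.6500]  S=[1.0649 -0.2628; -0.2628 1.1782]  K=[0.5333 0.0385; 0.0629 0.5501]  nu=[-2.5628, -2.4196]  x^+=[-0.3193, 1.4067]  P^+=[0.2784 0.0825; 0.0825 0.3073]
step 4: x^-=[0.0490, 1.3888]  P^-=[0.5648 0.0649; 0.0649 0.6483]  S=[1.0576 -0.2608; -0.2608 1.1762]  K=[0.5300 0.0383; 0.0621 0.5495]  nu=[3.3366, 0.4750]  x^+=[1.8354, 1.8568]  P^+=[0.2766 0.0820; 0.0820 0.3069]
step 5: x^-=[2.0055, 1.5623]  P^-=[0.5632 0.0646; 0.0646 0.6479]  S=[1.0562 -0.2606; -0.2606 1.1759]  K=[0.5292 0.0382; 0.0618 0.5493]  nu=[-5.5418, 2.1493]  x^+=[-0.8455, 2.4004]  P^+=[0.2762 0.0818; 0.0818 0.3068]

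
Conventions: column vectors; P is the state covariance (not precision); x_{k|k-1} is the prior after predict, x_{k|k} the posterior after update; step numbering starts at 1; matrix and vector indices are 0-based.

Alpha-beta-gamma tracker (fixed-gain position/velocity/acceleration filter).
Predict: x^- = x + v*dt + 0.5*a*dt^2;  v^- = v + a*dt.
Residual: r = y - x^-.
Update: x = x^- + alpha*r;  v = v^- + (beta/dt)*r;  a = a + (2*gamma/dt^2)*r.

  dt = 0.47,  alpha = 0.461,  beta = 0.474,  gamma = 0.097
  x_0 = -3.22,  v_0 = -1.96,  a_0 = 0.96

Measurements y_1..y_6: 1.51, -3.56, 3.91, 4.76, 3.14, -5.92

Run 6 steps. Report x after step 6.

x_post = 1.7183

step 1: x_pred=-4.0352  r=5.5452  x^+=-1.4788  v^+=4.0836  a^+=5.8299
step 2: x_pred=1.0843  r=-4.6443  x^+=-1.0567  v^+=2.1397  a^+=1.7511
step 3: x_pred=0.1424  r=3.7676  x^+=1.8793  v^+=6.7625  a^+=5.0599
step 4: x_pred=5.6165  r=-0.8565  x^+=5.2216  v^+=8.2768  a^+=4.3078
step 5: x_pred=9.5876  r=-6.4476  x^+=6.6152  v^+=3.7991  a^+=-1.3547
step 6: x_pred=8.2512  r=-14.1712  x^+=1.7183  v^+=-11.1294  a^+=-13.8001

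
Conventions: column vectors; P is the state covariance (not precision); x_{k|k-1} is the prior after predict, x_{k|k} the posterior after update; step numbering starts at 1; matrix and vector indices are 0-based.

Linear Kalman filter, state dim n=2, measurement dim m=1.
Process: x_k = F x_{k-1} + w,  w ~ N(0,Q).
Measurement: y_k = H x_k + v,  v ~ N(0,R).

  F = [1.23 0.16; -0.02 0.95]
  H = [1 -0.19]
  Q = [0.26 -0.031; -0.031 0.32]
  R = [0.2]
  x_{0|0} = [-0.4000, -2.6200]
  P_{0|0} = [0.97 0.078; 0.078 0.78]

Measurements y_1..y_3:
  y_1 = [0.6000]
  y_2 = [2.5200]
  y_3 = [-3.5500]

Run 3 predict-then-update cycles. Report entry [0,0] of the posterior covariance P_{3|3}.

step 1: x^-=[-0.9112, -2.4810]  P^-=[1.7782 0.1546; 0.1546 1.0214]  S=[1.9563]  K=[0.8939; -0.0202]  nu=[1.0398]  x^+=[0.0183, -2.5020]  P^+=[0.2149 0.1899; 0.1899 1.0206]
step 2: x^-=[-0.3778, -2.3772]  P^-=[0.6859 0.3401; 0.3401 1.2339]  S=[0.8012]  K=[0.7754; 0.1319]  nu=[2.4461]  x^+=[1.5190, -2.0547]  P^+=[0.2041 0.2582; 0.2582 1.2200]
step 3: x^-=[1.5396, -1.9823]  P^-=[0.7017 0.4503; 0.4503 1.4113]  S=[0.7815]  K=[0.7884; 0.2330]  nu=[-5.4663]  x^+=[-2.7698, -3.2561]  P^+=[0.2159 0.3067; 0.3067 1.3689]

P_post[0,0] = 0.2159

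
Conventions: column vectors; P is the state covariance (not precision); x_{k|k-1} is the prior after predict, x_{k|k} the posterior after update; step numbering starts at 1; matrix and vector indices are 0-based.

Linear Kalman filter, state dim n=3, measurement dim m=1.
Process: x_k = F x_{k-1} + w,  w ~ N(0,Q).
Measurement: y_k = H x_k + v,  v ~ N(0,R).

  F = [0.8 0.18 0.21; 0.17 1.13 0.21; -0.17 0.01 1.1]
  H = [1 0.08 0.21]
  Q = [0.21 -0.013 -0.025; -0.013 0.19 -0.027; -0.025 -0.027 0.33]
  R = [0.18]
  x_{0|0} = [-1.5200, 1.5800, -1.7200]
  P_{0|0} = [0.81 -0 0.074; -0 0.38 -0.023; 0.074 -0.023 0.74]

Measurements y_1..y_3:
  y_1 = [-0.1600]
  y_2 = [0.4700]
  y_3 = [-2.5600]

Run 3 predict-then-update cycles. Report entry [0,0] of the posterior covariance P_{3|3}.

step 1: x^-=[-1.2928, 1.1658, -1.6178]  P^-=[0.7965 0.2158 0.0943; 0.2158 0.7256 0.1074; 0.0943 0.1074 1.2207]  S=[1.1127]  K=[0.7491; 0.2664; 0.3229]  nu=[1.3793]  x^+=[-0.2596, 1.5332, -1.1725]  P^+=[0.1720 -0.0062 -0.1748; -0.0062 0.6467 0.0117; -0.1748 0.0117 1.1047]
step 2: x^-=[-0.1779, 1.4422, -1.2303]  P^-=[0.3301 0.1524 0.0628; 0.1524 1.0601 0.2198; 0.0628 0.2198 1.7373]  S=[0.6517]  K=[0.5455; 0.4348; 0.6832]  nu=[0.7909]  x^+=[0.2536, 1.7861, -0.6899]  P^+=[0.1362 -0.0022 -0.1801; -0.0022 0.9368 0.0262; -0.1801 0.0262 1.4331]
step 3: x^-=[0.3795, 1.9165, -0.7841]  P^-=[0.3316 0.2278 0.1425; 0.2278 1.4521 0.3164; 0.1425 0.3164 2.1360]  S=[0.7220]  K=[0.5259; 0.5684; 0.8537]  nu=[-2.9281]  x^+=[-1.1605, 0.2521, -3.2839]  P^+=[0.1319 0.0119 -0.1817; 0.0119 1.2188 -0.0339; -0.1817 -0.0339 1.6098]

P_post[0,0] = 0.1319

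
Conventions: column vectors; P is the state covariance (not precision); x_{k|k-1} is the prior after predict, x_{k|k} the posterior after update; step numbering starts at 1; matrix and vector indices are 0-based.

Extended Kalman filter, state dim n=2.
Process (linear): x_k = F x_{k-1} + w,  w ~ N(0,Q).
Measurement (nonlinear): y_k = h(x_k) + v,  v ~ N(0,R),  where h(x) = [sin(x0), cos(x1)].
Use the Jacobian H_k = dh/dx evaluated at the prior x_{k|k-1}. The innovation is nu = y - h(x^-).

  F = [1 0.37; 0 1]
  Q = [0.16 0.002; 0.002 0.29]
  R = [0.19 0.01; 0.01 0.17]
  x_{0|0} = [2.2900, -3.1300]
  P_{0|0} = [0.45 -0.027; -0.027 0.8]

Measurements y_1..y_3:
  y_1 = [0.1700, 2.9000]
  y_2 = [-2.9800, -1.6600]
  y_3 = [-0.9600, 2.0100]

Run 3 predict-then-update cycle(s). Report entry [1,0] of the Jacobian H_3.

step 1: x^-=[1.1319, -3.1300]  P^-=[0.6995 0.2710; 0.2710 1.0900]  H_jac=[0.4249 0.0000; 0.0000 0.0116]  S=[0.3163 0.0113; 0.0113 0.1701]  K=[0.9413 -0.0442; 0.3623 0.0501]  nu=[-0.7352, 3.8999]  x^+=[0.2672, -3.2008]  P^+=[0.4199 0.1632; 0.1632 1.0476]
step 2: x^-=[-0.9171, -3.2008]  P^-=[0.8440 0.5528; 0.5528 1.3376]  H_jac=[0.6082 0.0000; 0.0000 -0.0592]  S=[0.5022 -0.0099; -0.0099 0.1747]  K=[1.0196 -0.1296; 0.6613 -0.4159]  nu=[-2.1862, -0.6618]  x^+=[-3.0604, -4.3713]  P^+=[0.3164 0.1998; 0.1998 1.0824]
step 3: x^-=[-4.6777, -4.3713]  P^-=[0.7724 0.6022; 0.6022 1.3724]  H_jac=[-0.0346 0.0000; 0.0000 -0.9424]  S=[0.1909 0.0297; 0.0297 1.3888]  K=[-0.0769 -0.4070; 0.0355 -0.9320]  nu=[-1.9594, 2.3446]  x^+=[-5.4814, -6.6260]  P^+=[0.5394 0.0742; 0.0742 0.1678]

H_jac[1,0] = 0.0000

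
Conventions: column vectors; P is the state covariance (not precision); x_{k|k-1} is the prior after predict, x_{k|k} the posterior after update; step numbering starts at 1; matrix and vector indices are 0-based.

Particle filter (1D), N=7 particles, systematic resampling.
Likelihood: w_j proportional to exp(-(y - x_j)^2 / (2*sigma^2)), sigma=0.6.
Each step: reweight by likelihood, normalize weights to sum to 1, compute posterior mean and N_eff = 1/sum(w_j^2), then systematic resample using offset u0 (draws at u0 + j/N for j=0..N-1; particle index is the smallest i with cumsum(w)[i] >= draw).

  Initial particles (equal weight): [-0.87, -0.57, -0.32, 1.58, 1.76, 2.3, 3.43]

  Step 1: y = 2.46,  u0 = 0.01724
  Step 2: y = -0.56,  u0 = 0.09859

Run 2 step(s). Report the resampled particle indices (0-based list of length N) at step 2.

step 1: w=[0.0000, 0.0000, 0.0000, 0.1637, 0.2431, 0.4633, 0.1299]  mean=2.1977  Neff=3.1508  idx=[3, 3, 4, 5, 5, 5, 6]
step 2: w=[0.4259, 0.4259, 0.1396, 0.0029, 0.0029, 0.0029, 0.0000]  mean=1.6113  Neff=2.6160  idx=[0, 0, 0, 1, 1, 1, 2]

resampled_idx = [0, 0, 0, 1, 1, 1, 2]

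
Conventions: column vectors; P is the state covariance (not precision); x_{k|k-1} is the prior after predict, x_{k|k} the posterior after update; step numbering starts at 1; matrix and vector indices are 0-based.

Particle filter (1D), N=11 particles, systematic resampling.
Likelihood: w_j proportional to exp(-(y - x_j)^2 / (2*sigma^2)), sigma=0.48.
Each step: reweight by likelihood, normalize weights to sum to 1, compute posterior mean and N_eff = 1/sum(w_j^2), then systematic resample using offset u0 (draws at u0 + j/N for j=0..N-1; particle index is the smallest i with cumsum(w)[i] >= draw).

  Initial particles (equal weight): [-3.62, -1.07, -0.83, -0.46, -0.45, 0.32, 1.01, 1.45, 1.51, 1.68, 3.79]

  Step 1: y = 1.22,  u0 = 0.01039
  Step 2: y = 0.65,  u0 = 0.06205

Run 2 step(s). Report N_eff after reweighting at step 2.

step 1: w=[0.0000, 0.0000, 0.0000, 0.0006, 0.0007, 0.0501, 0.2640, 0.2590, 0.2420, 0.1835, 0.0000]  mean=1.3314  Neff=4.3188  idx=[5, 6, 6, 6, 7, 7, 7, 8, 8, 9, 9]
step 2: w=[0.1793, 0.1714, 0.1714, 0.1714, 0.0566, 0.0566, 0.0566, 0.0456, 0.0456, 0.0227, 0.0227]  mean=1.0371  Neff=7.4026  idx=[0, 0, 1, 1, 2, 2, 3, 4, 5, 7, 9]

N_eff = 7.4026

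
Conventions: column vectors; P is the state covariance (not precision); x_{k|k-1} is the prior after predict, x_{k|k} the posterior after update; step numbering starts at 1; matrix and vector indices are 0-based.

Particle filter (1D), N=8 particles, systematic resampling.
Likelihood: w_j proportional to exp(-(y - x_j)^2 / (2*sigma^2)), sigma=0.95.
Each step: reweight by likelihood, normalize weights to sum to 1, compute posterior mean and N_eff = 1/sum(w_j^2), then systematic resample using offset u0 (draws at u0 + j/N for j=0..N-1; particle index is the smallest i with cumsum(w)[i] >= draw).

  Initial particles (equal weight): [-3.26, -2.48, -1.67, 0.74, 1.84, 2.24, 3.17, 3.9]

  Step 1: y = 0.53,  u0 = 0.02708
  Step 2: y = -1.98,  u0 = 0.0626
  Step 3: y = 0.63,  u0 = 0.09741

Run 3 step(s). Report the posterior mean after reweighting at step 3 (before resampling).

post_mean = 0.0814

step 1: w=[0.0002, 0.0040, 0.0413, 0.5884, 0.2330, 0.1193, 0.0127, 0.0011]  mean=1.0965  Neff=2.4003  idx=[2, 3, 3, 3, 3, 4, 4, 5]
step 2: w=[0.9340, 0.0163, 0.0163, 0.0163, 0.0163, 0.0003, 0.0003, 0.0001]  mean=-1.5101  Neff=1.1450  idx=[0, 0, 0, 0, 0, 0, 0, 1]
step 3: w=[0.0390, 0.0390, 0.0390, 0.0390, 0.0390, 0.0390, 0.0390, 0.7267]  mean=0.0814  Neff=1.8559  idx=[2, 5, 7, 7, 7, 7, 7, 7]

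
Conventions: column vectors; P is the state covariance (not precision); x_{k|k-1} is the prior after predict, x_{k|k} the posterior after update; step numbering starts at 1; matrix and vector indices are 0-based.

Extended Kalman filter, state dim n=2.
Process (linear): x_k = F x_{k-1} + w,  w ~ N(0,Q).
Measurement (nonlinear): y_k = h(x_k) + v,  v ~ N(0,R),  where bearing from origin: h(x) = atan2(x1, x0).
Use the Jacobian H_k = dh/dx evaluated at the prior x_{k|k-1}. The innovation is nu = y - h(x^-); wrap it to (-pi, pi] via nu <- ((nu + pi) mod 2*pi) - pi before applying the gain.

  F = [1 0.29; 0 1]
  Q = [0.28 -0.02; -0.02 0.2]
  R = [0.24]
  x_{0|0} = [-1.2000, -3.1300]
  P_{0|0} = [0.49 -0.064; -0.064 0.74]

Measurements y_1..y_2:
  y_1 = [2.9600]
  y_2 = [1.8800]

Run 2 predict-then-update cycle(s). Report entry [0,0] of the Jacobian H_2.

H_jac[0,0] = 0.1376

step 1: x^-=[-2.1077, -3.1300]  P^-=[0.7951 0.1306; 0.1306 0.9400]  H_jac=[0.2198 -0.1480]  S=[0.2905]  K=[0.5351; -0.3801]  nu=[-1.1597]  x^+=[-2.7282, -2.6892]  P^+=[0.7119 0.1897; 0.1897 0.8980]
step 2: x^-=[-3.5081, -2.6892]  P^-=[1.1775 0.4301; 0.4301 1.0980]  H_jac=[0.1376 -0.1795]  S=[0.2764]  K=[0.3069; -0.4990]  nu=[-1.9156]  x^+=[-4.0960, -1.7332]  P^+=[1.1514 0.4724; 0.4724 1.0292]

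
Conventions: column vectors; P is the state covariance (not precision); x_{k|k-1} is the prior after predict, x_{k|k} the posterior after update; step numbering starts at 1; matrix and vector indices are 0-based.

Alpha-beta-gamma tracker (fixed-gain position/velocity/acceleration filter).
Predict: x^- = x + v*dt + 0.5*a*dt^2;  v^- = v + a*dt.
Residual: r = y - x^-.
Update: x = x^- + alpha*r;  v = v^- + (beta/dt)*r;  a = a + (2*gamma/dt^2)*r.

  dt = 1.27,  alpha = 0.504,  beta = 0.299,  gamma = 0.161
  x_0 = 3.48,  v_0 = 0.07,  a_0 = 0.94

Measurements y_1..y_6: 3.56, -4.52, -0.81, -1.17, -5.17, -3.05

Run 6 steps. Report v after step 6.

step 1: x_pred=4.3270  r=-0.7670  x^+=3.9404  v^+=1.0832  a^+=0.7869
step 2: x_pred=5.9507  r=-10.4707  x^+=0.6735  v^+=-0.3826  a^+=-1.3035
step 3: x_pred=-0.8636  r=0.0536  x^+=-0.8366  v^+=-2.0254  a^+=-1.2928
step 4: x_pred=-4.4514  r=3.2814  x^+=-2.7976  v^+=-2.8947  a^+=-0.6377
step 5: x_pred=-6.9881  r=1.8181  x^+=-6.0718  v^+=-3.2765  a^+=-0.2747
step 6: x_pred=-10.4545  r=7.4045  x^+=-6.7226  v^+=-1.8821  a^+=1.2035

v_post = -1.8821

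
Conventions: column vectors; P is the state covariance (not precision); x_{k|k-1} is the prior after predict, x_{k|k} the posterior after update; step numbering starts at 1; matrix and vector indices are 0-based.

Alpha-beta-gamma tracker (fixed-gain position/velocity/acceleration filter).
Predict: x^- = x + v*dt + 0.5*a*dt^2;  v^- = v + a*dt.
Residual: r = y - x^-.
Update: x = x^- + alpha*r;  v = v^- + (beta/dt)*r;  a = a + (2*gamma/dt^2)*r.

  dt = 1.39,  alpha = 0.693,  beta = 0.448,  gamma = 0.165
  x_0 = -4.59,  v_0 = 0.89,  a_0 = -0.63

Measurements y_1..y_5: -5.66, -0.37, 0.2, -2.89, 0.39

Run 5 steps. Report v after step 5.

step 1: x_pred=-3.9615  r=-1.6985  x^+=-5.1386  v^+=-0.5331  a^+=-0.9201
step 2: x_pred=-6.7685  r=6.3985  x^+=-2.3343  v^+=0.2502  a^+=0.1728
step 3: x_pred=-1.8197  r=2.0197  x^+=-0.4200  v^+=1.1413  a^+=0.5177
step 4: x_pred=1.6664  r=-4.5564  x^+=-1.4912  v^+=0.3923  a^+=-0.2605
step 5: x_pred=-1.1975  r=1.5875  x^+=-0.0974  v^+=0.5419  a^+=0.0106

v_post = 0.5419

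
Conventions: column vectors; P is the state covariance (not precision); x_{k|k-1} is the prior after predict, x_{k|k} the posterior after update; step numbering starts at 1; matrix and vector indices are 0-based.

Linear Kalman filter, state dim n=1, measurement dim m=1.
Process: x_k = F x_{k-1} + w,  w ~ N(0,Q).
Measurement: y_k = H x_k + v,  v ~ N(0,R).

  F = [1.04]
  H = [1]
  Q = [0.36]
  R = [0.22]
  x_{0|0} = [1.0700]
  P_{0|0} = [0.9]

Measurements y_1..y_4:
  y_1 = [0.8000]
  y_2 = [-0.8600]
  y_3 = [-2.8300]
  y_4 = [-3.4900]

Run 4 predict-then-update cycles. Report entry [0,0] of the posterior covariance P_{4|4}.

step 1: x^-=[1.1128]  P^-=[1.3334]  S=[1.5534]  K=[0.8584]  nu=[-0.3128]  x^+=[0.8443]  P^+=[0.1888]
step 2: x^-=[0.8781]  P^-=[0.5643]  S=[0.7843]  K=[0.7195]  nu=[-1.7381]  x^+=[-0.3724]  P^+=[0.1583]
step 3: x^-=[-0.3873]  P^-=[0.5312]  S=[0.7512]  K=[0.7071]  nu=[-2.4427]  x^+=[-2.1146]  P^+=[0.1556]
step 4: x^-=[-2.1992]  P^-=[0.5283]  S=[0.7483]  K=[0.7060]  nu=[-1.2908]  x^+=[-3.1105]  P^+=[0.1553]

P_post[0,0] = 0.1553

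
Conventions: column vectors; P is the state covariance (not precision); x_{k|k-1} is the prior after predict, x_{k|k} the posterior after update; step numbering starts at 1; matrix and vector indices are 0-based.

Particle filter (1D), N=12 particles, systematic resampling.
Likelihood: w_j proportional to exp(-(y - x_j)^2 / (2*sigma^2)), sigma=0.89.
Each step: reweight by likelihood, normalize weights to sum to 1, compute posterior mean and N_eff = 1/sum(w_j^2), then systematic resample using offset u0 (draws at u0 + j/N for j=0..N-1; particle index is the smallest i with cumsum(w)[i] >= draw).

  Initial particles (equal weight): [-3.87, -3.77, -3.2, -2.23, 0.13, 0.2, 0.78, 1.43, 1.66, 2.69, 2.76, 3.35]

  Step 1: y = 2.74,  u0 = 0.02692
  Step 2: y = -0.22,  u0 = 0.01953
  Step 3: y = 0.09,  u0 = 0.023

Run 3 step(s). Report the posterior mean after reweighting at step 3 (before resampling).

post_mean = 0.8930

step 1: w=[0.0000, 0.0000, 0.0000, 0.0000, 0.0036, 0.0046, 0.0238, 0.0909, 0.1286, 0.2680, 0.2684, 0.2122]  mean=2.5359  Neff=4.6669  idx=[6, 7, 8, 9, 9, 9, 10, 10, 10, 10, 11, 11]
step 2: w=[0.6270, 0.2114, 0.1266, 0.0056, 0.0056, 0.0056, 0.0043, 0.0043, 0.0043, 0.0043, 0.0004, 0.0004]  mean=1.0973  Neff=2.2024  idx=[0, 0, 0, 0, 0, 0, 0, 0, 1, 1, 2, 2]
step 3: w=[0.1059, 0.1059, 0.1059, 0.1059, 0.1059, 0.1059, 0.1059, 0.1059, 0.0461, 0.0461, 0.0302, 0.0302]  mean=0.8930  Neff=10.4331  idx=[0, 1, 1, 2, 3, 4, 4, 5, 6, 7, 8, 10]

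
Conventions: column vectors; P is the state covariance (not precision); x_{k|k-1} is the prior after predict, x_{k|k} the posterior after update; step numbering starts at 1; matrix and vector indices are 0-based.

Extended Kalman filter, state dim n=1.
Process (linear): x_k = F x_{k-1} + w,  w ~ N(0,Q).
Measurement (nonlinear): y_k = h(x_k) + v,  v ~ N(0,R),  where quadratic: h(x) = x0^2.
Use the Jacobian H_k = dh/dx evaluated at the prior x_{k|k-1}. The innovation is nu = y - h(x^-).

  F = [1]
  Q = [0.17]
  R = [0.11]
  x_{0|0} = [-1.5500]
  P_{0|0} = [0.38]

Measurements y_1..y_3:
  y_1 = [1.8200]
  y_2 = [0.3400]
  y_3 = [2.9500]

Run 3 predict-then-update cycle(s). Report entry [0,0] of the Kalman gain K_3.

K[0,0] = -0.4875

step 1: x^-=[-1.5500]  P^-=[0.5500]  H_jac=[-3.1000]  S=[5.3955]  K=[-0.3160]  nu=[-0.5825]  x^+=[-1.3659]  P^+=[0.0112]
step 2: x^-=[-1.3659]  P^-=[0.1812]  H_jac=[-2.7319]  S=[1.4624]  K=[-0.3385]  nu=[-1.5258]  x^+=[-0.8494]  P^+=[0.0136]
step 3: x^-=[-0.8494]  P^-=[0.1836]  H_jac=[-1.6989]  S=[0.6400]  K=[-0.4875]  nu=[2.2285]  x^+=[-1.9357]  P^+=[0.0316]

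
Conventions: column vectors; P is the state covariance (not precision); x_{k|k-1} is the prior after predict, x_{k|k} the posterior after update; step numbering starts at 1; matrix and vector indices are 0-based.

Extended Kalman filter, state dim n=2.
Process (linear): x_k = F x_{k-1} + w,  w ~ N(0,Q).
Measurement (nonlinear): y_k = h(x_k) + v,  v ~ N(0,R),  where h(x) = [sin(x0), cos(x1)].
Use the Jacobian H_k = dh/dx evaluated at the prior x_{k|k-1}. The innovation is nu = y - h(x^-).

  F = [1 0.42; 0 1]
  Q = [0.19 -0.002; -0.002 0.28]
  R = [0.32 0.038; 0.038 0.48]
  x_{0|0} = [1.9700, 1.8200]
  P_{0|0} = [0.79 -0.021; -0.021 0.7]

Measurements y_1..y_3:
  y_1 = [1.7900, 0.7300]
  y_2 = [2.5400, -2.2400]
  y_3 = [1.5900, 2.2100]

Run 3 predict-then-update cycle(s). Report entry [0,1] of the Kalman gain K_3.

step 1: x^-=[2.7344, 1.8200]  P^-=[1.0858 0.2710; 0.2710 0.9800]  H_jac=[-0.9182 0.0000; 0.0000 -0.9691]  S=[1.2355 0.2792; 0.2792 1.4004]  K=[-0.8007 -0.0279; -0.0504 -0.6681]  nu=[1.3940, 0.9766]  x^+=[1.5910, 1.0972]  P^+=[0.2802 0.0452; 0.0452 0.3329]
step 2: x^-=[2.0518, 1.0972]  P^-=[0.5669 0.1831; 0.1831 0.6129]  H_jac=[-0.4627 0.0000; 0.0000 -0.8899]  S=[0.4414 0.1134; 0.1134 0.9654]  K=[-0.5681 -0.1020; -0.0482 -0.5593]  nu=[1.6535, -2.6961]  x^+=[1.3876, 2.5254]  P^+=[0.4013 0.0793; 0.0793 0.3037]
step 3: x^-=[2.4483, 2.5254]  P^-=[0.7115 0.2049; 0.2049 0.5837]  H_jac=[-0.7691 0.0000; 0.0000 -0.5779]  S=[0.7409 0.1291; 0.1291 0.6750]  K=[-0.7324 -0.0354; -0.1299 -0.4750]  nu=[0.9509, 3.0261]  x^+=[1.6448, 0.9646]  P^+=[0.3065 0.0775; 0.0775 0.4030]

K[0,1] = -0.0354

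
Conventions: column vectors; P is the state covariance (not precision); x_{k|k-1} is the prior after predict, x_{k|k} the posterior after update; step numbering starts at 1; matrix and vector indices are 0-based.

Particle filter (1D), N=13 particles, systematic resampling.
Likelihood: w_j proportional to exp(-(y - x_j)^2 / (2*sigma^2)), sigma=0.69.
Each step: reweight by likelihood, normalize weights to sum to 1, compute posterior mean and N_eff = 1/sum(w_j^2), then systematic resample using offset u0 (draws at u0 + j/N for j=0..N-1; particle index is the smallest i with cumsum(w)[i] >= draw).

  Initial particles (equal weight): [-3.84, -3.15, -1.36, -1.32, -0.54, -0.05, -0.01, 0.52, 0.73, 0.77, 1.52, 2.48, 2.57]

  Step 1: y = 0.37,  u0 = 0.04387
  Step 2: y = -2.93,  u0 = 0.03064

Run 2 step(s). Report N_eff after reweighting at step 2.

N_eff = 1.5221

step 1: w=[0.0000, 0.0000, 0.0084, 0.0097, 0.0812, 0.1610, 0.1665, 0.1892, 0.1691, 0.1638, 0.0483, 0.0018, 0.0012]  mean=0.3512  Neff=6.4968  idx=[4, 5, 5, 6, 6, 7, 7, 7, 8, 8, 9, 9, 10]
step 2: w=[0.8048, 0.0534, 0.0534, 0.0419, 0.0419, 0.0012, 0.0012, 0.0012, 0.0003, 0.0003, 0.0002, 0.0002, 0.0000]  mean=-0.4382  Neff=1.5221  idx=[0, 0, 0, 0, 0, 0, 0, 0, 0, 0, 0, 2, 4]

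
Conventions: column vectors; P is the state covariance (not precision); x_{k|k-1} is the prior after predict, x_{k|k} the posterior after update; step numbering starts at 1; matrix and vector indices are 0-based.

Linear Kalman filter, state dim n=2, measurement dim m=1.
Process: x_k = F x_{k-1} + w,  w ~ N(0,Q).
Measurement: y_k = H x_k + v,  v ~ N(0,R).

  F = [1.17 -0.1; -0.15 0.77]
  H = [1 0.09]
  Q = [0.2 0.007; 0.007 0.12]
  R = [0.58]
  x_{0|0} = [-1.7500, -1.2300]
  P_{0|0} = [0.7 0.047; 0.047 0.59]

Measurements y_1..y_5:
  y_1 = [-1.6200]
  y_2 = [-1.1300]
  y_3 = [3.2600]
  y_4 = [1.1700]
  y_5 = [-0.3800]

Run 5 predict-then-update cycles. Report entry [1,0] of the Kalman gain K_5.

step 1: x^-=[-1.9245, -0.6846]  P^-=[1.1531 -0.1182; -0.1182 0.4747]  S=[1.7157]  K=[0.6659; -0.0440]  nu=[0.3661]  x^+=[-1.6807, -0.7007]  P^+=[0.3923 -0.0680; -0.0680 0.4714]
step 2: x^-=[-1.8964, -0.2874]  P^-=[0.7577 -0.1604; -0.1604 0.4240]  S=[1.3123]  K=[0.5664; -0.0931]  nu=[0.7922]  x^+=[-1.4476, -0.3612]  P^+=[0.3367 -0.0912; -0.0912 0.4126]
step 3: x^-=[-1.6576, -0.0610]  P^-=[0.6864 -0.1674; -0.1674 0.3933]  S=[1.2394]  K=[0.5416; -0.1065]  nu=[4.9231]  x^+=[1.0089, -0.5852]  P^+=[0.3228 -0.0959; -0.0959 0.3792]
step 4: x^-=[1.2389, -0.6019]  P^-=[0.6681 -0.1667; -0.1667 0.3743]  S=[1.2211]  K=[0.5348; -0.1089]  nu=[-0.0147]  x^+=[1.2310, -0.6003]  P^+=[0.3188 -0.0955; -0.0955 0.3598]
step 5: x^-=[1.5003, -0.6469]  P^-=[0.6624 -0.1642; -0.1642 0.3626]  S=[1.2157]  K=[0.5327; -0.1082]  nu=[-1.8221]  x^+=[0.5298, -0.4498]  P^+=[0.3174 -0.0941; -0.0941 0.3483]

K[1,0] = -0.1082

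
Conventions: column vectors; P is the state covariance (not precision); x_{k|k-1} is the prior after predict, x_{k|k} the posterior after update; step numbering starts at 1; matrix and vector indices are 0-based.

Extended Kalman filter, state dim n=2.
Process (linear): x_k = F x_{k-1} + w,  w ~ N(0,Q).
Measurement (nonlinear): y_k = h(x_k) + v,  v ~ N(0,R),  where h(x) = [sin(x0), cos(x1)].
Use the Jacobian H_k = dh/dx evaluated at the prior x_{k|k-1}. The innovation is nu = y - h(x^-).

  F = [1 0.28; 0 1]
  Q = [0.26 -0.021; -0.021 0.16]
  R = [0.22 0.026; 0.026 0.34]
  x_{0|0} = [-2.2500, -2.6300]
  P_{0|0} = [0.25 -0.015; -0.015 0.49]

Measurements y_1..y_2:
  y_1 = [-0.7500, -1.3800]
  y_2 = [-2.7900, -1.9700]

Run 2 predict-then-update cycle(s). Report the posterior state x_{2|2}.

step 1: x^-=[-2.9864, -2.6300]  P^-=[0.5400 0.1012; 0.1012 0.6500]  H_jac=[-0.9880 0.0000; 0.0000 0.4896]  S=[0.7471 -0.0229; -0.0229 0.4958]  K=[-0.7121 0.0670; -0.1143 0.6366]  nu=[-0.5954, -0.5080]  x^+=[-2.5964, -2.8853]  P^+=[0.1568 0.0087; 0.0087 0.4360]
step 2: x^-=[-3.4043, -2.8853]  P^-=[0.4558 0.1098; 0.1098 0.5960]  H_jac=[-0.9657 0.0000; 0.0000 0.2534]  S=[0.6451 -0.0009; -0.0009 0.3783]  K=[-0.6823 0.0720; -0.1638 0.3989]  nu=[-3.0497, -1.0027]  x^+=[-1.3957, -2.7858]  P^+=[0.1535 0.0266; 0.0266 0.5184]

x_post = [-1.3957, -2.7858]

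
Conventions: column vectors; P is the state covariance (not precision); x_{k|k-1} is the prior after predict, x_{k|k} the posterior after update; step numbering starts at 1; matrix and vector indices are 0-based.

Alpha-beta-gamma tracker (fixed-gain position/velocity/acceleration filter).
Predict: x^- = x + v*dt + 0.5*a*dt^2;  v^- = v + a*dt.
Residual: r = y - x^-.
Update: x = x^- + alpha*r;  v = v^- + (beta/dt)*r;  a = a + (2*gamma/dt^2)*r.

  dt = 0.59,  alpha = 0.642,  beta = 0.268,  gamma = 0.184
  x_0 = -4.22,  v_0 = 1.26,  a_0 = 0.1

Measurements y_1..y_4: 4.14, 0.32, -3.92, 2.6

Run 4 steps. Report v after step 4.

v_post = -0.6312

step 1: x_pred=-3.4592  r=7.5992  x^+=1.4195  v^+=4.7708  a^+=8.1336
step 2: x_pred=5.6499  r=-5.3299  x^+=2.2281  v^+=7.1486  a^+=2.4990
step 3: x_pred=6.8808  r=-10.8008  x^+=-0.0533  v^+=3.7169  a^+=-8.9192
step 4: x_pred=0.5873  r=2.0127  x^+=1.8794  v^+=-0.6312  a^+=-6.7914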